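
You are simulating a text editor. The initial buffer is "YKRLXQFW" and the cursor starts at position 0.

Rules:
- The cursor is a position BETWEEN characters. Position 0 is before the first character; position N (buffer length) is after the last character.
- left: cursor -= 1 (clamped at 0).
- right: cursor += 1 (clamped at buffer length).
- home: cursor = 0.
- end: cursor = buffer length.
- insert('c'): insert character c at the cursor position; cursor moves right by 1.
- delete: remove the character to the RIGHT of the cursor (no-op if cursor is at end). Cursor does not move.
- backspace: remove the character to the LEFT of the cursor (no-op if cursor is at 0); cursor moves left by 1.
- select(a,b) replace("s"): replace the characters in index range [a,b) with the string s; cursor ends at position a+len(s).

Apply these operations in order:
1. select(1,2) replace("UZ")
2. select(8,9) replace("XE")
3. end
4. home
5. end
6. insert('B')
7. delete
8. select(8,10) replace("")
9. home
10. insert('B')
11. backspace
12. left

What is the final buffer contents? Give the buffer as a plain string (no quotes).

After op 1 (select(1,2) replace("UZ")): buf='YUZRLXQFW' cursor=3
After op 2 (select(8,9) replace("XE")): buf='YUZRLXQFXE' cursor=10
After op 3 (end): buf='YUZRLXQFXE' cursor=10
After op 4 (home): buf='YUZRLXQFXE' cursor=0
After op 5 (end): buf='YUZRLXQFXE' cursor=10
After op 6 (insert('B')): buf='YUZRLXQFXEB' cursor=11
After op 7 (delete): buf='YUZRLXQFXEB' cursor=11
After op 8 (select(8,10) replace("")): buf='YUZRLXQFB' cursor=8
After op 9 (home): buf='YUZRLXQFB' cursor=0
After op 10 (insert('B')): buf='BYUZRLXQFB' cursor=1
After op 11 (backspace): buf='YUZRLXQFB' cursor=0
After op 12 (left): buf='YUZRLXQFB' cursor=0

Answer: YUZRLXQFB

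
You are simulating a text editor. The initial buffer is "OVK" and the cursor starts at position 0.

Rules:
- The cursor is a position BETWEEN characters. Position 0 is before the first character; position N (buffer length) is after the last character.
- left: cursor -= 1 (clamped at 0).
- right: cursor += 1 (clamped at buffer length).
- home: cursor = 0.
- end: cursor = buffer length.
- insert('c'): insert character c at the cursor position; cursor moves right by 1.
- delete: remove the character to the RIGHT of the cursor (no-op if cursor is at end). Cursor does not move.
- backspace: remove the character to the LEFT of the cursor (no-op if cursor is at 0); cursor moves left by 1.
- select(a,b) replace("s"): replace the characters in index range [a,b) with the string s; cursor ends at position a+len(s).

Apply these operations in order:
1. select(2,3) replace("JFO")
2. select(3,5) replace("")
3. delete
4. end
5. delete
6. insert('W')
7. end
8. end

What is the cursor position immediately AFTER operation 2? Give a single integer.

After op 1 (select(2,3) replace("JFO")): buf='OVJFO' cursor=5
After op 2 (select(3,5) replace("")): buf='OVJ' cursor=3

Answer: 3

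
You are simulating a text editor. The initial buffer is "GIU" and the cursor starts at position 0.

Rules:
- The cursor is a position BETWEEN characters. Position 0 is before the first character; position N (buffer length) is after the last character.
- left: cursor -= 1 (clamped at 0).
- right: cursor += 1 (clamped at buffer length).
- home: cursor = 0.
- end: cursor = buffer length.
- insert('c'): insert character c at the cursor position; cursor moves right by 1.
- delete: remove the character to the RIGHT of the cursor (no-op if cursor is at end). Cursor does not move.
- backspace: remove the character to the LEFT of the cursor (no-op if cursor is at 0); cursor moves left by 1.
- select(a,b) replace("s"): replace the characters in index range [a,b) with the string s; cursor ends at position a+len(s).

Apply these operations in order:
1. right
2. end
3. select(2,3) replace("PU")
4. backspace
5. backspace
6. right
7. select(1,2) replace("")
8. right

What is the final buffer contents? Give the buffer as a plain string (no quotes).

After op 1 (right): buf='GIU' cursor=1
After op 2 (end): buf='GIU' cursor=3
After op 3 (select(2,3) replace("PU")): buf='GIPU' cursor=4
After op 4 (backspace): buf='GIP' cursor=3
After op 5 (backspace): buf='GI' cursor=2
After op 6 (right): buf='GI' cursor=2
After op 7 (select(1,2) replace("")): buf='G' cursor=1
After op 8 (right): buf='G' cursor=1

Answer: G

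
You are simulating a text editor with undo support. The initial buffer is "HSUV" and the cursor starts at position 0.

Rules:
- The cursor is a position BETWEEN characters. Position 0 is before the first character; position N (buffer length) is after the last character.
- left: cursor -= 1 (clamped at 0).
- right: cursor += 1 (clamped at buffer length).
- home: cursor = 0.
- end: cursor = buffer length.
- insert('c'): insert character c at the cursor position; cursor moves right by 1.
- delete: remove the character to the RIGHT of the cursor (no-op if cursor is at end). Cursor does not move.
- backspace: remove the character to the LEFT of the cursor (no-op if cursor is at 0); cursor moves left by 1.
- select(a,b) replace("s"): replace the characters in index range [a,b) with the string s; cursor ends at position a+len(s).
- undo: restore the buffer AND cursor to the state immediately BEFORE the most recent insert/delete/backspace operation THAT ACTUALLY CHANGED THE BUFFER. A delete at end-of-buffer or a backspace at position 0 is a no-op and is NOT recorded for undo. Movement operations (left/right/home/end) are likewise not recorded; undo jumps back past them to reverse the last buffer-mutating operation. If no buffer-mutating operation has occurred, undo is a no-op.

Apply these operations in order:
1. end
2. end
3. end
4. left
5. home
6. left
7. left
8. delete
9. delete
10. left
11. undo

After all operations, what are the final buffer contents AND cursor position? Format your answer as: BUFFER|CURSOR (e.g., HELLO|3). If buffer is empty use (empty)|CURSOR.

After op 1 (end): buf='HSUV' cursor=4
After op 2 (end): buf='HSUV' cursor=4
After op 3 (end): buf='HSUV' cursor=4
After op 4 (left): buf='HSUV' cursor=3
After op 5 (home): buf='HSUV' cursor=0
After op 6 (left): buf='HSUV' cursor=0
After op 7 (left): buf='HSUV' cursor=0
After op 8 (delete): buf='SUV' cursor=0
After op 9 (delete): buf='UV' cursor=0
After op 10 (left): buf='UV' cursor=0
After op 11 (undo): buf='SUV' cursor=0

Answer: SUV|0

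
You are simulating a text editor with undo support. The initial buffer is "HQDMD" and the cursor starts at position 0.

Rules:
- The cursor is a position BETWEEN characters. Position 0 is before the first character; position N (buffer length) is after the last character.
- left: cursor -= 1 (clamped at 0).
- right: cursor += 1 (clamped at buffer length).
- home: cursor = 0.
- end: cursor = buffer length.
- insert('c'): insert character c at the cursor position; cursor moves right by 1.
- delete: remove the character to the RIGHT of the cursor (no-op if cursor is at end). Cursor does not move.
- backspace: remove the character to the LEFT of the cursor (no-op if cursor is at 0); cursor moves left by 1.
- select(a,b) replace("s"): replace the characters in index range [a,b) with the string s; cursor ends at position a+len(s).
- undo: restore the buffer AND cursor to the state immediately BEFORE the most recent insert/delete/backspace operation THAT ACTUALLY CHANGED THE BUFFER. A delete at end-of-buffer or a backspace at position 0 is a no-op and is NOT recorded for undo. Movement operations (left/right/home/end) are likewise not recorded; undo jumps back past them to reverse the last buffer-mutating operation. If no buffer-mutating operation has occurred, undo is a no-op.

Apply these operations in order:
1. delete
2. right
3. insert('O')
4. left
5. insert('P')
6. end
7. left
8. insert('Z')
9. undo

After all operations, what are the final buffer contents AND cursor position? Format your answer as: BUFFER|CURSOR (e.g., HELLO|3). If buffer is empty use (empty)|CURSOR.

After op 1 (delete): buf='QDMD' cursor=0
After op 2 (right): buf='QDMD' cursor=1
After op 3 (insert('O')): buf='QODMD' cursor=2
After op 4 (left): buf='QODMD' cursor=1
After op 5 (insert('P')): buf='QPODMD' cursor=2
After op 6 (end): buf='QPODMD' cursor=6
After op 7 (left): buf='QPODMD' cursor=5
After op 8 (insert('Z')): buf='QPODMZD' cursor=6
After op 9 (undo): buf='QPODMD' cursor=5

Answer: QPODMD|5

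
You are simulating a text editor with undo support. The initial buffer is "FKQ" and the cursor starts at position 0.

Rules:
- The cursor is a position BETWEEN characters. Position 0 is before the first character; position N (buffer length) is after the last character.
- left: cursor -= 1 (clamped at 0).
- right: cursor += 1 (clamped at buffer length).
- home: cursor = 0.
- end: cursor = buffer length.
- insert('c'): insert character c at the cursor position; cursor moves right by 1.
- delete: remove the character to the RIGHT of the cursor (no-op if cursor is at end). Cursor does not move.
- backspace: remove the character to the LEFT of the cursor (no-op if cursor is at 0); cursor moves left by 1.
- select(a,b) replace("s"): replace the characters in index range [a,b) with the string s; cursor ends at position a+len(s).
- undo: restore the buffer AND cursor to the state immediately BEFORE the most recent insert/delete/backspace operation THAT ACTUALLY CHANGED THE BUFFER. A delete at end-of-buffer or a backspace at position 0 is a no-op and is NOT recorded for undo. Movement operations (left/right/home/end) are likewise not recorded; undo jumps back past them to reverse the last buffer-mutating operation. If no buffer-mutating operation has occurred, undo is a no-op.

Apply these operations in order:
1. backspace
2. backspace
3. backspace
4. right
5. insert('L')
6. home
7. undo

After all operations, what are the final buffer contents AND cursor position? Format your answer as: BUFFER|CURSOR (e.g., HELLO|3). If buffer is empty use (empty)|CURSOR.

After op 1 (backspace): buf='FKQ' cursor=0
After op 2 (backspace): buf='FKQ' cursor=0
After op 3 (backspace): buf='FKQ' cursor=0
After op 4 (right): buf='FKQ' cursor=1
After op 5 (insert('L')): buf='FLKQ' cursor=2
After op 6 (home): buf='FLKQ' cursor=0
After op 7 (undo): buf='FKQ' cursor=1

Answer: FKQ|1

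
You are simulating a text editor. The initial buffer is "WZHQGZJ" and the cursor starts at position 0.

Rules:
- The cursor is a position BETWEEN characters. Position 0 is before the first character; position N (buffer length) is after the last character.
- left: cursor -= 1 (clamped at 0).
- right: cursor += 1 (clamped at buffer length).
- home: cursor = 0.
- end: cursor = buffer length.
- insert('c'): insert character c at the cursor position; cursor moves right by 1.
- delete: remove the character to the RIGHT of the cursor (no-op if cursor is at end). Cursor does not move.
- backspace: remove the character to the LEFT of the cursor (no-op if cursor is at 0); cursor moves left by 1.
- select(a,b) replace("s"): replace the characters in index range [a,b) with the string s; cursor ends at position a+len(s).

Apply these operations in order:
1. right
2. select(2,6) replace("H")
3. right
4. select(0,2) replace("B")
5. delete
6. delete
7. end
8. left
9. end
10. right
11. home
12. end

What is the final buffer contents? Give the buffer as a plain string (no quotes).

After op 1 (right): buf='WZHQGZJ' cursor=1
After op 2 (select(2,6) replace("H")): buf='WZHJ' cursor=3
After op 3 (right): buf='WZHJ' cursor=4
After op 4 (select(0,2) replace("B")): buf='BHJ' cursor=1
After op 5 (delete): buf='BJ' cursor=1
After op 6 (delete): buf='B' cursor=1
After op 7 (end): buf='B' cursor=1
After op 8 (left): buf='B' cursor=0
After op 9 (end): buf='B' cursor=1
After op 10 (right): buf='B' cursor=1
After op 11 (home): buf='B' cursor=0
After op 12 (end): buf='B' cursor=1

Answer: B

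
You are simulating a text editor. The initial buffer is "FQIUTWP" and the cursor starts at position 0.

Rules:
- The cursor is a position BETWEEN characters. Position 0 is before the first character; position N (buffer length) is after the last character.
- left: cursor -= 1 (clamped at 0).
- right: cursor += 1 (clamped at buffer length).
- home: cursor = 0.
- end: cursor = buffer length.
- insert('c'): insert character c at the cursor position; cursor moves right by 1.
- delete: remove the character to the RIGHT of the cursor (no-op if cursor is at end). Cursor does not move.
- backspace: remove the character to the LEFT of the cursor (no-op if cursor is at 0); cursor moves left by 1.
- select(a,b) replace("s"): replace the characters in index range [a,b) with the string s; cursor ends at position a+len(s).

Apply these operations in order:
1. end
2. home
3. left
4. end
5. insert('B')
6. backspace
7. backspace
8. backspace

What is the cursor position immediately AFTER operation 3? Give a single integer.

Answer: 0

Derivation:
After op 1 (end): buf='FQIUTWP' cursor=7
After op 2 (home): buf='FQIUTWP' cursor=0
After op 3 (left): buf='FQIUTWP' cursor=0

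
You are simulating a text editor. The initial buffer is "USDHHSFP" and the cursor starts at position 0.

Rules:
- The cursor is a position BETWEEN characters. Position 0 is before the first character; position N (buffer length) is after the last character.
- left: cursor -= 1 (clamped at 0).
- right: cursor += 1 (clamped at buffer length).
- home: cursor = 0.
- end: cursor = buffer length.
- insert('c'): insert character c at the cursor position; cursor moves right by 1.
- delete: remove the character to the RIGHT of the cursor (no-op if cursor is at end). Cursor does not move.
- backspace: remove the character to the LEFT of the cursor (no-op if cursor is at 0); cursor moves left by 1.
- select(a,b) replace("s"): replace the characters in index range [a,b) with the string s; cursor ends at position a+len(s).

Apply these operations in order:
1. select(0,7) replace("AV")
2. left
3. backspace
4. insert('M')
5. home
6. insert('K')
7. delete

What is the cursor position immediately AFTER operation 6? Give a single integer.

Answer: 1

Derivation:
After op 1 (select(0,7) replace("AV")): buf='AVP' cursor=2
After op 2 (left): buf='AVP' cursor=1
After op 3 (backspace): buf='VP' cursor=0
After op 4 (insert('M')): buf='MVP' cursor=1
After op 5 (home): buf='MVP' cursor=0
After op 6 (insert('K')): buf='KMVP' cursor=1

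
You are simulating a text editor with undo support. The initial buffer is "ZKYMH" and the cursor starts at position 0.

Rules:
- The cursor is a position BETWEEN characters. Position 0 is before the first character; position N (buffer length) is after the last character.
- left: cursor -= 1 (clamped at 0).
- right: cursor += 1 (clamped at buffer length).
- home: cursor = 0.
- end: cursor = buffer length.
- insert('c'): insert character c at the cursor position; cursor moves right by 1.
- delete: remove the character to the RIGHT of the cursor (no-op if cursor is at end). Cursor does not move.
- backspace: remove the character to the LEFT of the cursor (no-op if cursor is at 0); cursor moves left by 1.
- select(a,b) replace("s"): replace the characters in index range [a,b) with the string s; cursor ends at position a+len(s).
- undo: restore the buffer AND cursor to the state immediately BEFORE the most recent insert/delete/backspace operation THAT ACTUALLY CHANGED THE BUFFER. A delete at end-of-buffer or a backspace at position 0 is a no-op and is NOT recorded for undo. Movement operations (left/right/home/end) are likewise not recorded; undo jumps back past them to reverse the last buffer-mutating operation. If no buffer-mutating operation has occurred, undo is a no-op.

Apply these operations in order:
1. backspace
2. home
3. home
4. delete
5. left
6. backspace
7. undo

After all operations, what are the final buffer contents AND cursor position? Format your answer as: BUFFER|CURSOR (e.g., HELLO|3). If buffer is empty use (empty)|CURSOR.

Answer: ZKYMH|0

Derivation:
After op 1 (backspace): buf='ZKYMH' cursor=0
After op 2 (home): buf='ZKYMH' cursor=0
After op 3 (home): buf='ZKYMH' cursor=0
After op 4 (delete): buf='KYMH' cursor=0
After op 5 (left): buf='KYMH' cursor=0
After op 6 (backspace): buf='KYMH' cursor=0
After op 7 (undo): buf='ZKYMH' cursor=0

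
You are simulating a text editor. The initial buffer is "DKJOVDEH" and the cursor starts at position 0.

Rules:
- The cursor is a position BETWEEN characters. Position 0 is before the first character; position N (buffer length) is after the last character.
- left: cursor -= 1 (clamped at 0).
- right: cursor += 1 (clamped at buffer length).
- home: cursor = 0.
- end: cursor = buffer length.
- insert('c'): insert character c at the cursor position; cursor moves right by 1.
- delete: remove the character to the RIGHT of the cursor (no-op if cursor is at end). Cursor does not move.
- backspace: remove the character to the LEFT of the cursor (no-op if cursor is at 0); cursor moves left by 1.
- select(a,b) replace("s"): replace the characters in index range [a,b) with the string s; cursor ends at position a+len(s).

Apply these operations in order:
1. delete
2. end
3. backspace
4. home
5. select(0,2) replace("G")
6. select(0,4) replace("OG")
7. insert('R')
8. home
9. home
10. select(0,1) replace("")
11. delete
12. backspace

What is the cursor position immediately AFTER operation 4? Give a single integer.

Answer: 0

Derivation:
After op 1 (delete): buf='KJOVDEH' cursor=0
After op 2 (end): buf='KJOVDEH' cursor=7
After op 3 (backspace): buf='KJOVDE' cursor=6
After op 4 (home): buf='KJOVDE' cursor=0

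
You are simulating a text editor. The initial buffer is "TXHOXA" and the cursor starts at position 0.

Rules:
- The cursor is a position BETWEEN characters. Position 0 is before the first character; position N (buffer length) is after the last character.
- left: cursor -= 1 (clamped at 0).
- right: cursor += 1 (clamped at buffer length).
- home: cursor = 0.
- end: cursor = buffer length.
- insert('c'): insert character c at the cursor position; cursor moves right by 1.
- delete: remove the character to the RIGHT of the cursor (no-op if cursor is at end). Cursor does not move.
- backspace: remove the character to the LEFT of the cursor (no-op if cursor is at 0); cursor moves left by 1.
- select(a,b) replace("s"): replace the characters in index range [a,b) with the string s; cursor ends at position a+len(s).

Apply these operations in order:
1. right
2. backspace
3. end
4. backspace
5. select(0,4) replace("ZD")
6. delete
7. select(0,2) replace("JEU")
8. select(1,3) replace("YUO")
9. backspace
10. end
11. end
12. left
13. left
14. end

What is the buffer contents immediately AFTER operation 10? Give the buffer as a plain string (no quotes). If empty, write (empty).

After op 1 (right): buf='TXHOXA' cursor=1
After op 2 (backspace): buf='XHOXA' cursor=0
After op 3 (end): buf='XHOXA' cursor=5
After op 4 (backspace): buf='XHOX' cursor=4
After op 5 (select(0,4) replace("ZD")): buf='ZD' cursor=2
After op 6 (delete): buf='ZD' cursor=2
After op 7 (select(0,2) replace("JEU")): buf='JEU' cursor=3
After op 8 (select(1,3) replace("YUO")): buf='JYUO' cursor=4
After op 9 (backspace): buf='JYU' cursor=3
After op 10 (end): buf='JYU' cursor=3

Answer: JYU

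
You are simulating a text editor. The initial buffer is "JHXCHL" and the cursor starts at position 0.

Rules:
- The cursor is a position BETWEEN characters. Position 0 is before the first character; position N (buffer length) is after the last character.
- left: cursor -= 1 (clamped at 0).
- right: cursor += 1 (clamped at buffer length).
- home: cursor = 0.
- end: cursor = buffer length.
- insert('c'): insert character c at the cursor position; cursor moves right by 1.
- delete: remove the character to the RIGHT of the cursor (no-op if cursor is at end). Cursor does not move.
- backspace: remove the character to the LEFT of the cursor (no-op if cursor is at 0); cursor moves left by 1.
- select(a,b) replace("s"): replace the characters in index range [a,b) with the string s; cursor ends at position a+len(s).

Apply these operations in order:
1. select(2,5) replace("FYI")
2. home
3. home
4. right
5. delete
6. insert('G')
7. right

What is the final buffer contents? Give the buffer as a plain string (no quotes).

After op 1 (select(2,5) replace("FYI")): buf='JHFYIL' cursor=5
After op 2 (home): buf='JHFYIL' cursor=0
After op 3 (home): buf='JHFYIL' cursor=0
After op 4 (right): buf='JHFYIL' cursor=1
After op 5 (delete): buf='JFYIL' cursor=1
After op 6 (insert('G')): buf='JGFYIL' cursor=2
After op 7 (right): buf='JGFYIL' cursor=3

Answer: JGFYIL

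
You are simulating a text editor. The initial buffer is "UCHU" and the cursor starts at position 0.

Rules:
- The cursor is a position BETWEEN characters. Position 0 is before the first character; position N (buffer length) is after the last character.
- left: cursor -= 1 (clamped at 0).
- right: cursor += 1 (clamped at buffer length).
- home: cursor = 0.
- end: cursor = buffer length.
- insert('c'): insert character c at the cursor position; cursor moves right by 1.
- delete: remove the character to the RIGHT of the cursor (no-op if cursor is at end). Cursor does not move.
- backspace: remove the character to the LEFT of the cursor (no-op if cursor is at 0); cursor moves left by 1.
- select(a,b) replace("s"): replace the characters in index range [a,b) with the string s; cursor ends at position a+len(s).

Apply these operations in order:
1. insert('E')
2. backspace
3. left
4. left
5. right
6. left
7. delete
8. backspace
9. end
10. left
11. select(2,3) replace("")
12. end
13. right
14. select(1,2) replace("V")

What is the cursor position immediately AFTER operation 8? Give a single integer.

After op 1 (insert('E')): buf='EUCHU' cursor=1
After op 2 (backspace): buf='UCHU' cursor=0
After op 3 (left): buf='UCHU' cursor=0
After op 4 (left): buf='UCHU' cursor=0
After op 5 (right): buf='UCHU' cursor=1
After op 6 (left): buf='UCHU' cursor=0
After op 7 (delete): buf='CHU' cursor=0
After op 8 (backspace): buf='CHU' cursor=0

Answer: 0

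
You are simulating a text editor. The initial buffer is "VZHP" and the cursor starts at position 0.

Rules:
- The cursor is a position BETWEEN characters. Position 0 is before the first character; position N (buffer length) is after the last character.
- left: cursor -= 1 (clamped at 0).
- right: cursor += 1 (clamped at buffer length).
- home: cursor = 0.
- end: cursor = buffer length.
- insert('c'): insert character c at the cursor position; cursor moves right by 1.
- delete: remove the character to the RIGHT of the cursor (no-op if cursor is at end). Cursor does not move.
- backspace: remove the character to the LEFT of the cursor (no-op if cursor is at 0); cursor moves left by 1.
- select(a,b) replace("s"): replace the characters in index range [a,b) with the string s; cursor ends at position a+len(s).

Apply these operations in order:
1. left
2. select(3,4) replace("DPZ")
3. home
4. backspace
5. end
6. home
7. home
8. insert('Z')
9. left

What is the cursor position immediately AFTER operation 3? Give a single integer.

After op 1 (left): buf='VZHP' cursor=0
After op 2 (select(3,4) replace("DPZ")): buf='VZHDPZ' cursor=6
After op 3 (home): buf='VZHDPZ' cursor=0

Answer: 0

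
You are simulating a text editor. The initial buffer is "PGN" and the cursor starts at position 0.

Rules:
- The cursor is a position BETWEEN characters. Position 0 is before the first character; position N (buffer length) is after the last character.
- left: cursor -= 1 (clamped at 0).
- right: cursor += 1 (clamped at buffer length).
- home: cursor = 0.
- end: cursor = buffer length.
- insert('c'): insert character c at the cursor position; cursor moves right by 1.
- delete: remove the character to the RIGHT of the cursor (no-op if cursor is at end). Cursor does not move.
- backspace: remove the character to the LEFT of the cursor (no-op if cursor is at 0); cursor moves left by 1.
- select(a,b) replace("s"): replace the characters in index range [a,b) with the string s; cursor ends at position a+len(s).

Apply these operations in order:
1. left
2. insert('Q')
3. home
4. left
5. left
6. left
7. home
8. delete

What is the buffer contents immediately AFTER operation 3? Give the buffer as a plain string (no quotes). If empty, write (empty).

Answer: QPGN

Derivation:
After op 1 (left): buf='PGN' cursor=0
After op 2 (insert('Q')): buf='QPGN' cursor=1
After op 3 (home): buf='QPGN' cursor=0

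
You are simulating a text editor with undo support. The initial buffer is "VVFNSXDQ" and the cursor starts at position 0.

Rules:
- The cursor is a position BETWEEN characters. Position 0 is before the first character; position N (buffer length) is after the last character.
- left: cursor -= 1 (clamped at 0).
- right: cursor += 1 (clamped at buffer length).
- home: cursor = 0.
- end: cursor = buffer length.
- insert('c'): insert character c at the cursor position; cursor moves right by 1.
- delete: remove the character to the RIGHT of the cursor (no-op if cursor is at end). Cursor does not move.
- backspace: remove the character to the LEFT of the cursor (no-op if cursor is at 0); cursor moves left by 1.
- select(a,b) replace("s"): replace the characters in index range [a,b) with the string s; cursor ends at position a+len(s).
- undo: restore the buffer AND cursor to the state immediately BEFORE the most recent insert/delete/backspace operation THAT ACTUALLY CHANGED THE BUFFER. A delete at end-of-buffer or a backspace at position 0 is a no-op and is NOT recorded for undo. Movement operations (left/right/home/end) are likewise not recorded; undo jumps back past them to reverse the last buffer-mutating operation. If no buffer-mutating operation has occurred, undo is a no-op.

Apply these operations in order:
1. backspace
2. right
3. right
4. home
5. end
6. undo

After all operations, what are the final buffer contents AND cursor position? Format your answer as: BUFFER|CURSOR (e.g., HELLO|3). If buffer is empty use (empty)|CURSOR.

After op 1 (backspace): buf='VVFNSXDQ' cursor=0
After op 2 (right): buf='VVFNSXDQ' cursor=1
After op 3 (right): buf='VVFNSXDQ' cursor=2
After op 4 (home): buf='VVFNSXDQ' cursor=0
After op 5 (end): buf='VVFNSXDQ' cursor=8
After op 6 (undo): buf='VVFNSXDQ' cursor=8

Answer: VVFNSXDQ|8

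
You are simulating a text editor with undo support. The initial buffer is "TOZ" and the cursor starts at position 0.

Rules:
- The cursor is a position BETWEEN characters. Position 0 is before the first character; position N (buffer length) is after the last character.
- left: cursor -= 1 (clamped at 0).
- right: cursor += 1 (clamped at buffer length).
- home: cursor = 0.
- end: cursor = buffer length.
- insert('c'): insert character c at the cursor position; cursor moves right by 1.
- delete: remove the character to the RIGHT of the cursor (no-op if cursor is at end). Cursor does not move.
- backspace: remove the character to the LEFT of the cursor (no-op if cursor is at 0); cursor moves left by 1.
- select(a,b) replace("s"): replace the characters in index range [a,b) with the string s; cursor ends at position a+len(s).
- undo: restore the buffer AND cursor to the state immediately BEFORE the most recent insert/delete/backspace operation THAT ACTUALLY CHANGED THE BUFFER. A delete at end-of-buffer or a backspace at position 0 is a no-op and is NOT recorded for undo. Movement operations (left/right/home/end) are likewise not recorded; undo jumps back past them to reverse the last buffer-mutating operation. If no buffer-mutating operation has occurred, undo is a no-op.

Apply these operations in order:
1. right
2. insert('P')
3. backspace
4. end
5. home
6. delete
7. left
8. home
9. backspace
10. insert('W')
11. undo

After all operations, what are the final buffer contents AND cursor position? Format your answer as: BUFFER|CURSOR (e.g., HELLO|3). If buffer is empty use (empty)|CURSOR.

After op 1 (right): buf='TOZ' cursor=1
After op 2 (insert('P')): buf='TPOZ' cursor=2
After op 3 (backspace): buf='TOZ' cursor=1
After op 4 (end): buf='TOZ' cursor=3
After op 5 (home): buf='TOZ' cursor=0
After op 6 (delete): buf='OZ' cursor=0
After op 7 (left): buf='OZ' cursor=0
After op 8 (home): buf='OZ' cursor=0
After op 9 (backspace): buf='OZ' cursor=0
After op 10 (insert('W')): buf='WOZ' cursor=1
After op 11 (undo): buf='OZ' cursor=0

Answer: OZ|0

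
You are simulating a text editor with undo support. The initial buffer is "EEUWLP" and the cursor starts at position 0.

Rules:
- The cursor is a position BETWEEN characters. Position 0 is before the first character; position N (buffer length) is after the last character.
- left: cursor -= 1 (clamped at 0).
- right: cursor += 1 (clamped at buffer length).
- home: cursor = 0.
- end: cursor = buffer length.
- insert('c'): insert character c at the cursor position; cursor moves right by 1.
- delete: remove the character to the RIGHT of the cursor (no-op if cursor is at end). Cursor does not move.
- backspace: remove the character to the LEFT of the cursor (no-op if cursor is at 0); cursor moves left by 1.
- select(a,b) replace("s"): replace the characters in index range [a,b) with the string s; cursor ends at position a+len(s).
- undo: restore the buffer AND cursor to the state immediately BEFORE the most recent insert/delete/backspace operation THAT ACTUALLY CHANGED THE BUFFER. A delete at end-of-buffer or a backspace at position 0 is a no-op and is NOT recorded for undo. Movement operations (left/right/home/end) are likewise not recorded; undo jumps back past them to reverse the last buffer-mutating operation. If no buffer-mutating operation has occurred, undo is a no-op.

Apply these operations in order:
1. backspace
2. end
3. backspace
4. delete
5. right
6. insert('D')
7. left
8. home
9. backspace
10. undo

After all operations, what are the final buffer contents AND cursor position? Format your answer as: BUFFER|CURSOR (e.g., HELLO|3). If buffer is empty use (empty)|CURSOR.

After op 1 (backspace): buf='EEUWLP' cursor=0
After op 2 (end): buf='EEUWLP' cursor=6
After op 3 (backspace): buf='EEUWL' cursor=5
After op 4 (delete): buf='EEUWL' cursor=5
After op 5 (right): buf='EEUWL' cursor=5
After op 6 (insert('D')): buf='EEUWLD' cursor=6
After op 7 (left): buf='EEUWLD' cursor=5
After op 8 (home): buf='EEUWLD' cursor=0
After op 9 (backspace): buf='EEUWLD' cursor=0
After op 10 (undo): buf='EEUWL' cursor=5

Answer: EEUWL|5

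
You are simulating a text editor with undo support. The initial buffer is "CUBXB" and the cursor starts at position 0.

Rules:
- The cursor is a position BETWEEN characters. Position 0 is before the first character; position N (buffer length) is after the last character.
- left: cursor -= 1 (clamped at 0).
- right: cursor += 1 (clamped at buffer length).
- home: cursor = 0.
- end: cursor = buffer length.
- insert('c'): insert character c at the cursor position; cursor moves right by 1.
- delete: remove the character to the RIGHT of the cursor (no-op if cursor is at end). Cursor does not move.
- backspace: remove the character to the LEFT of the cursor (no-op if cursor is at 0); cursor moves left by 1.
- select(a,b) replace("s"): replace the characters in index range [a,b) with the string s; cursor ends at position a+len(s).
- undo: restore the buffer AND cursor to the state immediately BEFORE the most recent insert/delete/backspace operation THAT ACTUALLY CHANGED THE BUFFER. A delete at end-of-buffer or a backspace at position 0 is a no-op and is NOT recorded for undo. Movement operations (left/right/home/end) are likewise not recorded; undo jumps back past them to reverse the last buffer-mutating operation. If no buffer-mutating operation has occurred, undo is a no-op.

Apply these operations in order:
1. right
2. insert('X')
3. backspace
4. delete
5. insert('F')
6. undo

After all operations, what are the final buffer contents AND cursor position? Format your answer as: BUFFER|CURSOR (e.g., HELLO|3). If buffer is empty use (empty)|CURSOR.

Answer: CBXB|1

Derivation:
After op 1 (right): buf='CUBXB' cursor=1
After op 2 (insert('X')): buf='CXUBXB' cursor=2
After op 3 (backspace): buf='CUBXB' cursor=1
After op 4 (delete): buf='CBXB' cursor=1
After op 5 (insert('F')): buf='CFBXB' cursor=2
After op 6 (undo): buf='CBXB' cursor=1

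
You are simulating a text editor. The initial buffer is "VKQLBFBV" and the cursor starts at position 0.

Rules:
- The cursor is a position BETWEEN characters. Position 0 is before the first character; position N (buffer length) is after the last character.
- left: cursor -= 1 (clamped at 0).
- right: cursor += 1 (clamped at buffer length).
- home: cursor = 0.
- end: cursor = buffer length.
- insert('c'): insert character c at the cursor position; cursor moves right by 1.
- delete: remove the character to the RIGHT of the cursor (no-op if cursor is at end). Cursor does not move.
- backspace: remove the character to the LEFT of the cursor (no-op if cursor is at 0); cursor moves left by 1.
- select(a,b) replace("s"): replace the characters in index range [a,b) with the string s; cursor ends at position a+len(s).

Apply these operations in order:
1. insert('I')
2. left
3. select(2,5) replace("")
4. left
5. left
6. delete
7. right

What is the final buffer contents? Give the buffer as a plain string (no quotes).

After op 1 (insert('I')): buf='IVKQLBFBV' cursor=1
After op 2 (left): buf='IVKQLBFBV' cursor=0
After op 3 (select(2,5) replace("")): buf='IVBFBV' cursor=2
After op 4 (left): buf='IVBFBV' cursor=1
After op 5 (left): buf='IVBFBV' cursor=0
After op 6 (delete): buf='VBFBV' cursor=0
After op 7 (right): buf='VBFBV' cursor=1

Answer: VBFBV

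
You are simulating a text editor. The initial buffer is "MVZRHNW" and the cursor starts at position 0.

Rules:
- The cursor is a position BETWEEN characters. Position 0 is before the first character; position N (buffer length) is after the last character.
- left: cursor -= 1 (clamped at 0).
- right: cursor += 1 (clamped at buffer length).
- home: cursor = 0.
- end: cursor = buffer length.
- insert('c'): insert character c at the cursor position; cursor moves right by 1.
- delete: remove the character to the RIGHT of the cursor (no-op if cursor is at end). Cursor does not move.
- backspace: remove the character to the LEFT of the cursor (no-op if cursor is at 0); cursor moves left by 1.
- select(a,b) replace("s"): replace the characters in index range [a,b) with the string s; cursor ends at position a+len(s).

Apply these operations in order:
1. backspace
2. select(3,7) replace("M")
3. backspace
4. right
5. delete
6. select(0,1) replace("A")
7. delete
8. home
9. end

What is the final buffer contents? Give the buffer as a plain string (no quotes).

Answer: AZ

Derivation:
After op 1 (backspace): buf='MVZRHNW' cursor=0
After op 2 (select(3,7) replace("M")): buf='MVZM' cursor=4
After op 3 (backspace): buf='MVZ' cursor=3
After op 4 (right): buf='MVZ' cursor=3
After op 5 (delete): buf='MVZ' cursor=3
After op 6 (select(0,1) replace("A")): buf='AVZ' cursor=1
After op 7 (delete): buf='AZ' cursor=1
After op 8 (home): buf='AZ' cursor=0
After op 9 (end): buf='AZ' cursor=2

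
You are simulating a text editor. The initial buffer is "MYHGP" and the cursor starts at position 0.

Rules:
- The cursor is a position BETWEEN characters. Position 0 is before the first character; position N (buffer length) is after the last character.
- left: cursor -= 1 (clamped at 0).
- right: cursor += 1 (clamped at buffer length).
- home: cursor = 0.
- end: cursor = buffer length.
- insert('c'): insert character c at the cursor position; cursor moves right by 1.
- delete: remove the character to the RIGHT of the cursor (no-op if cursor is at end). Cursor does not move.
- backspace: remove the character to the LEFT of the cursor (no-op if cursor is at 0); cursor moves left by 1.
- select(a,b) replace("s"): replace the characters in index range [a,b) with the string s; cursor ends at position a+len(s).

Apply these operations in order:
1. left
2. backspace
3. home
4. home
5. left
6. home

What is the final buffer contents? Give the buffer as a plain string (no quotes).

Answer: MYHGP

Derivation:
After op 1 (left): buf='MYHGP' cursor=0
After op 2 (backspace): buf='MYHGP' cursor=0
After op 3 (home): buf='MYHGP' cursor=0
After op 4 (home): buf='MYHGP' cursor=0
After op 5 (left): buf='MYHGP' cursor=0
After op 6 (home): buf='MYHGP' cursor=0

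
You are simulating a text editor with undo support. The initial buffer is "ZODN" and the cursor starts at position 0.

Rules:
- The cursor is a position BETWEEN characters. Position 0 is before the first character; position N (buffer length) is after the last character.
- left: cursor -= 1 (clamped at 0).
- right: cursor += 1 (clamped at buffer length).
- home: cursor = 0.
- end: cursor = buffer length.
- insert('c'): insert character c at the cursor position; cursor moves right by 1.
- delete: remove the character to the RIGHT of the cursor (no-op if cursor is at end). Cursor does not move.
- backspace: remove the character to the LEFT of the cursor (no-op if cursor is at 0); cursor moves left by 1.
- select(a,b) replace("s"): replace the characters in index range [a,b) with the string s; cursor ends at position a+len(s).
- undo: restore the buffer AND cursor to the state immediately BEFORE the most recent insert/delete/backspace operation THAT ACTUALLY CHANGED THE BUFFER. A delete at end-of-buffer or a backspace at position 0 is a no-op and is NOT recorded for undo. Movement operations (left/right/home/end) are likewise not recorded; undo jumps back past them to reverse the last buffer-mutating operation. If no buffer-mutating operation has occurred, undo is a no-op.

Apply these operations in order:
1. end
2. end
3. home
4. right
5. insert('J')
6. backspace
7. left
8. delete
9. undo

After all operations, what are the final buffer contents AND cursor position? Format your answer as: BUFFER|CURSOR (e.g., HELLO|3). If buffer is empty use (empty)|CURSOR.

Answer: ZODN|0

Derivation:
After op 1 (end): buf='ZODN' cursor=4
After op 2 (end): buf='ZODN' cursor=4
After op 3 (home): buf='ZODN' cursor=0
After op 4 (right): buf='ZODN' cursor=1
After op 5 (insert('J')): buf='ZJODN' cursor=2
After op 6 (backspace): buf='ZODN' cursor=1
After op 7 (left): buf='ZODN' cursor=0
After op 8 (delete): buf='ODN' cursor=0
After op 9 (undo): buf='ZODN' cursor=0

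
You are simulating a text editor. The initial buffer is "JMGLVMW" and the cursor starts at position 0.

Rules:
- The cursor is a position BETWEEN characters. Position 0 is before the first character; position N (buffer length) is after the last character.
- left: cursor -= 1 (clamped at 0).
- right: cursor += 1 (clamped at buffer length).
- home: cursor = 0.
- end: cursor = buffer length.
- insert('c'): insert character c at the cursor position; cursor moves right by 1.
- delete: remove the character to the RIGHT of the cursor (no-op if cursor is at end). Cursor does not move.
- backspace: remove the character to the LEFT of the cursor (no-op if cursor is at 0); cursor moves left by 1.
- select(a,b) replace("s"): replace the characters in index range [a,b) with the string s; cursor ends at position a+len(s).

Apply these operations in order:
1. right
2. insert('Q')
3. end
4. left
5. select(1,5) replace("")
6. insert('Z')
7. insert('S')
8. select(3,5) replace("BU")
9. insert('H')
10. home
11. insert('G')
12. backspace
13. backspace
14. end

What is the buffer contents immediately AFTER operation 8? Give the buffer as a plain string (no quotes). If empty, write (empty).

Answer: JZSBUW

Derivation:
After op 1 (right): buf='JMGLVMW' cursor=1
After op 2 (insert('Q')): buf='JQMGLVMW' cursor=2
After op 3 (end): buf='JQMGLVMW' cursor=8
After op 4 (left): buf='JQMGLVMW' cursor=7
After op 5 (select(1,5) replace("")): buf='JVMW' cursor=1
After op 6 (insert('Z')): buf='JZVMW' cursor=2
After op 7 (insert('S')): buf='JZSVMW' cursor=3
After op 8 (select(3,5) replace("BU")): buf='JZSBUW' cursor=5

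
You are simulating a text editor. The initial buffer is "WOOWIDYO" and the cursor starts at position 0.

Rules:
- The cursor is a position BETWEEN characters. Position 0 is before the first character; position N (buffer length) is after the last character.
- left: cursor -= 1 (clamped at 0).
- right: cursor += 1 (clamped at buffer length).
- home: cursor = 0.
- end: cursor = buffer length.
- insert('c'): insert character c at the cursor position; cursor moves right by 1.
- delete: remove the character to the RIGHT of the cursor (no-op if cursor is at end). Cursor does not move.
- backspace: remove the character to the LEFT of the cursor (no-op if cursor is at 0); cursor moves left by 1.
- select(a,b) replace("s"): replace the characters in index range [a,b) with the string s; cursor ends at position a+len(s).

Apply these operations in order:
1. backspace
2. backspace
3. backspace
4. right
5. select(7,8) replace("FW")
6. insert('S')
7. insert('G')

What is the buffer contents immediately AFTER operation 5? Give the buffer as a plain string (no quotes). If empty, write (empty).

Answer: WOOWIDYFW

Derivation:
After op 1 (backspace): buf='WOOWIDYO' cursor=0
After op 2 (backspace): buf='WOOWIDYO' cursor=0
After op 3 (backspace): buf='WOOWIDYO' cursor=0
After op 4 (right): buf='WOOWIDYO' cursor=1
After op 5 (select(7,8) replace("FW")): buf='WOOWIDYFW' cursor=9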